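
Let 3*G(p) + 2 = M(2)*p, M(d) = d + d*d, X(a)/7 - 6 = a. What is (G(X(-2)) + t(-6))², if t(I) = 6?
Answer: 33856/9 ≈ 3761.8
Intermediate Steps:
X(a) = 42 + 7*a
M(d) = d + d²
G(p) = -⅔ + 2*p (G(p) = -⅔ + ((2*(1 + 2))*p)/3 = -⅔ + ((2*3)*p)/3 = -⅔ + (6*p)/3 = -⅔ + 2*p)
(G(X(-2)) + t(-6))² = ((-⅔ + 2*(42 + 7*(-2))) + 6)² = ((-⅔ + 2*(42 - 14)) + 6)² = ((-⅔ + 2*28) + 6)² = ((-⅔ + 56) + 6)² = (166/3 + 6)² = (184/3)² = 33856/9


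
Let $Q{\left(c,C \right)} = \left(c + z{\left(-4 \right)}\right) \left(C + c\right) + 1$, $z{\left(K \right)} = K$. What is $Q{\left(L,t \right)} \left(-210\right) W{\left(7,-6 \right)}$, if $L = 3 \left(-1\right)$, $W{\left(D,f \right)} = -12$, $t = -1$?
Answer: $73080$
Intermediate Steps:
$L = -3$
$Q{\left(c,C \right)} = 1 + \left(-4 + c\right) \left(C + c\right)$ ($Q{\left(c,C \right)} = \left(c - 4\right) \left(C + c\right) + 1 = \left(-4 + c\right) \left(C + c\right) + 1 = 1 + \left(-4 + c\right) \left(C + c\right)$)
$Q{\left(L,t \right)} \left(-210\right) W{\left(7,-6 \right)} = \left(1 + \left(-3\right)^{2} - -4 - -12 - -3\right) \left(-210\right) \left(-12\right) = \left(1 + 9 + 4 + 12 + 3\right) \left(-210\right) \left(-12\right) = 29 \left(-210\right) \left(-12\right) = \left(-6090\right) \left(-12\right) = 73080$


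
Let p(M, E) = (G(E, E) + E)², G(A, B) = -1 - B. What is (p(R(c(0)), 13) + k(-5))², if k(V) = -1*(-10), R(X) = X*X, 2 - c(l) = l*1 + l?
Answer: 121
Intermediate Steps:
c(l) = 2 - 2*l (c(l) = 2 - (l*1 + l) = 2 - (l + l) = 2 - 2*l)
R(X) = X²
p(M, E) = 1 (p(M, E) = ((-1 - E) + E)² = (-1)² = 1)
k(V) = 10
(p(R(c(0)), 13) + k(-5))² = (1 + 10)² = 11² = 121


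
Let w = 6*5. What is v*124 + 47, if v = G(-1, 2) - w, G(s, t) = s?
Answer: -3797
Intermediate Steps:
w = 30
v = -31 (v = -1 - 1*30 = -1 - 30 = -31)
v*124 + 47 = -31*124 + 47 = -3844 + 47 = -3797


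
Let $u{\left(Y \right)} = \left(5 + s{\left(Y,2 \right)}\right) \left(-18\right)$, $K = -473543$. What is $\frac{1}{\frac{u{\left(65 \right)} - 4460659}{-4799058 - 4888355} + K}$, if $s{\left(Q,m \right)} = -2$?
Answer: $- \frac{9687413}{4587402153546} \approx -2.1117 \cdot 10^{-6}$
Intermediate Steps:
$u{\left(Y \right)} = -54$ ($u{\left(Y \right)} = \left(5 - 2\right) \left(-18\right) = 3 \left(-18\right) = -54$)
$\frac{1}{\frac{u{\left(65 \right)} - 4460659}{-4799058 - 4888355} + K} = \frac{1}{\frac{-54 - 4460659}{-4799058 - 4888355} - 473543} = \frac{1}{- \frac{4460713}{-9687413} - 473543} = \frac{1}{\left(-4460713\right) \left(- \frac{1}{9687413}\right) - 473543} = \frac{1}{\frac{4460713}{9687413} - 473543} = \frac{1}{- \frac{4587402153546}{9687413}} = - \frac{9687413}{4587402153546}$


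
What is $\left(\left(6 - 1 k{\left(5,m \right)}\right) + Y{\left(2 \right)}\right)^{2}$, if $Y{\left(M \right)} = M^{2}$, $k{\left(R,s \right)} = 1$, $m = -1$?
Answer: $81$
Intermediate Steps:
$\left(\left(6 - 1 k{\left(5,m \right)}\right) + Y{\left(2 \right)}\right)^{2} = \left(\left(6 - 1 \cdot 1\right) + 2^{2}\right)^{2} = \left(\left(6 - 1\right) + 4\right)^{2} = \left(5 + 4\right)^{2} = 9^{2} = 81$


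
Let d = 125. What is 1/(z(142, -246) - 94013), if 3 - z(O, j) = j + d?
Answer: -1/93889 ≈ -1.0651e-5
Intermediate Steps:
z(O, j) = -122 - j (z(O, j) = 3 - (j + 125) = 3 - (125 + j) = 3 + (-125 - j) = -122 - j)
1/(z(142, -246) - 94013) = 1/((-122 - 1*(-246)) - 94013) = 1/((-122 + 246) - 94013) = 1/(124 - 94013) = 1/(-93889) = -1/93889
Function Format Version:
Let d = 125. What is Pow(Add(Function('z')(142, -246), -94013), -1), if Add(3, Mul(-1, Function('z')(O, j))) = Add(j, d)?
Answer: Rational(-1, 93889) ≈ -1.0651e-5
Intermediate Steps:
Function('z')(O, j) = Add(-122, Mul(-1, j)) (Function('z')(O, j) = Add(3, Mul(-1, Add(j, 125))) = Add(3, Mul(-1, Add(125, j))) = Add(3, Add(-125, Mul(-1, j))) = Add(-122, Mul(-1, j)))
Pow(Add(Function('z')(142, -246), -94013), -1) = Pow(Add(Add(-122, Mul(-1, -246)), -94013), -1) = Pow(Add(Add(-122, 246), -94013), -1) = Pow(Add(124, -94013), -1) = Pow(-93889, -1) = Rational(-1, 93889)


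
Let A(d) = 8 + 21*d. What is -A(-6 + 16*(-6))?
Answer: 2134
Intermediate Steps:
-A(-6 + 16*(-6)) = -(8 + 21*(-6 + 16*(-6))) = -(8 + 21*(-6 - 96)) = -(8 + 21*(-102)) = -(8 - 2142) = -1*(-2134) = 2134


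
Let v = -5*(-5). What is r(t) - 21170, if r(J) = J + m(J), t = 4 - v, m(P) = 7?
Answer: -21184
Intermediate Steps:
v = 25
t = -21 (t = 4 - 1*25 = 4 - 25 = -21)
r(J) = 7 + J (r(J) = J + 7 = 7 + J)
r(t) - 21170 = (7 - 21) - 21170 = -14 - 21170 = -21184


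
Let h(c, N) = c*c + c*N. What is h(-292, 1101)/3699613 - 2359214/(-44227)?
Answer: 8717731128426/163622784151 ≈ 53.279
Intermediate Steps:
h(c, N) = c² + N*c
h(-292, 1101)/3699613 - 2359214/(-44227) = -292*(1101 - 292)/3699613 - 2359214/(-44227) = -292*809*(1/3699613) - 2359214*(-1/44227) = -236228*1/3699613 + 2359214/44227 = -236228/3699613 + 2359214/44227 = 8717731128426/163622784151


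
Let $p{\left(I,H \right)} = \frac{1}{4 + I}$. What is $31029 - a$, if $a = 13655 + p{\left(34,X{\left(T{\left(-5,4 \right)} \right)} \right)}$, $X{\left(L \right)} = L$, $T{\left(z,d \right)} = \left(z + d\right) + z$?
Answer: $\frac{660211}{38} \approx 17374.0$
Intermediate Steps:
$T{\left(z,d \right)} = d + 2 z$ ($T{\left(z,d \right)} = \left(d + z\right) + z = d + 2 z$)
$a = \frac{518891}{38}$ ($a = 13655 + \frac{1}{4 + 34} = 13655 + \frac{1}{38} = \frac{518891}{38} \approx 13655.0$)
$31029 - a = 31029 - \frac{518891}{38} = \frac{660211}{38}$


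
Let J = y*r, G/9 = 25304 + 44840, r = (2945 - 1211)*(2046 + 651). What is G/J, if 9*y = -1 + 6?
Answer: 315648/1299055 ≈ 0.24298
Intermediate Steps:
y = 5/9 (y = (-1 + 6)/9 = (1/9)*5 = 5/9 ≈ 0.55556)
r = 4676598 (r = 1734*2697 = 4676598)
G = 631296 (G = 9*(25304 + 44840) = 9*70144 = 631296)
J = 2598110 (J = (5/9)*4676598 = 2598110)
G/J = 631296/2598110 = 631296*(1/2598110) = 315648/1299055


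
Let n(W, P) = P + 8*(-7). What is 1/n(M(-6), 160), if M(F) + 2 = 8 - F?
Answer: 1/104 ≈ 0.0096154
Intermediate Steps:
M(F) = 6 - F (M(F) = -2 + (8 - F) = 6 - F)
n(W, P) = -56 + P (n(W, P) = P - 56 = -56 + P)
1/n(M(-6), 160) = 1/(-56 + 160) = 1/104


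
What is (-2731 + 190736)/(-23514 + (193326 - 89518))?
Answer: 9895/4226 ≈ 2.3415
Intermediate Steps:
(-2731 + 190736)/(-23514 + (193326 - 89518)) = 188005/(-23514 + 103808) = 188005/80294 = 188005*(1/80294) = 9895/4226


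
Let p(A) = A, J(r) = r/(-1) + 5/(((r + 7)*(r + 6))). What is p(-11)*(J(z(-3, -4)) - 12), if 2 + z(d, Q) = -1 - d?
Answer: 5489/42 ≈ 130.69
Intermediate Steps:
z(d, Q) = -3 - d (z(d, Q) = -2 + (-1 - d) = -3 - d)
J(r) = -r + 5/((6 + r)*(7 + r)) (J(r) = r*(-1) + 5/(((7 + r)*(6 + r))) = -r + 5/(((6 + r)*(7 + r))) = -r + 5*(1/((6 + r)*(7 + r))) = -r + 5/((6 + r)*(7 + r)))
p(-11)*(J(z(-3, -4)) - 12) = -11*((5 - (-3 - 1*(-3))³ - 42*(-3 - 1*(-3)) - 13*(-3 - 1*(-3))²)/(42 + (-3 - 1*(-3))² + 13*(-3 - 1*(-3))) - 12) = -11*((5 - (-3 + 3)³ - 42*(-3 + 3) - 13*(-3 + 3)²)/(42 + (-3 + 3)² + 13*(-3 + 3)) - 12) = -11*((5 - 1*0³ - 42*0 - 13*0²)/(42 + 0² + 13*0) - 12) = -11*((5 - 1*0 + 0 - 13*0)/(42 + 0 + 0) - 12) = -11*((5 + 0 + 0 + 0)/42 - 12) = -11*((1/42)*5 - 12) = -11*(5/42 - 12) = -11*(-499/42) = 5489/42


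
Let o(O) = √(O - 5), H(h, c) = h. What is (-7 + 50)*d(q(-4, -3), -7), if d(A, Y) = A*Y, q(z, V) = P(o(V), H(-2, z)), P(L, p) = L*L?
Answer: 2408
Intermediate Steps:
o(O) = √(-5 + O)
P(L, p) = L²
q(z, V) = -5 + V (q(z, V) = (√(-5 + V))² = -5 + V)
(-7 + 50)*d(q(-4, -3), -7) = (-7 + 50)*((-5 - 3)*(-7)) = 43*(-8*(-7)) = 43*56 = 2408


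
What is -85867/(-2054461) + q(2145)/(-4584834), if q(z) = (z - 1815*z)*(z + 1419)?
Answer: 1582827809637511/523297924693 ≈ 3024.7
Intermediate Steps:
q(z) = -1814*z*(1419 + z) (q(z) = (-1814*z)*(1419 + z) = -1814*z*(1419 + z))
-85867/(-2054461) + q(2145)/(-4584834) = -85867/(-2054461) - 1814*2145*(1419 + 2145)/(-4584834) = -85867*(-1/2054461) - 1814*2145*3564*(-1/4584834) = 85867/2054461 - 13867630920*(-1/4584834) = 85867/2054461 + 770423940/254713 = 1582827809637511/523297924693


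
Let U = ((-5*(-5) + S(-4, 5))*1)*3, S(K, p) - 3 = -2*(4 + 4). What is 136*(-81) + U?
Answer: -10980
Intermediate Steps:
S(K, p) = -13 (S(K, p) = 3 - 2*(4 + 4) = 3 - 2*8 = 3 - 16 = -13)
U = 36 (U = ((-5*(-5) - 13)*1)*3 = ((25 - 13)*1)*3 = (12*1)*3 = 12*3 = 36)
136*(-81) + U = 136*(-81) + 36 = -11016 + 36 = -10980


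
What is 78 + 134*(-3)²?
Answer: 1284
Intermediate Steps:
78 + 134*(-3)² = 78 + 134*9 = 78 + 1206 = 1284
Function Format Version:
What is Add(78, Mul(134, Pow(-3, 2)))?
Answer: 1284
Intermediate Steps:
Add(78, Mul(134, Pow(-3, 2))) = Add(78, Mul(134, 9)) = Add(78, 1206) = 1284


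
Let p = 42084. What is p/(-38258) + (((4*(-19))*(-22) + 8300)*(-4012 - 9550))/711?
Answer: -287447330102/1511191 ≈ -1.9021e+5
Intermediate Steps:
p/(-38258) + (((4*(-19))*(-22) + 8300)*(-4012 - 9550))/711 = 42084/(-38258) + (((4*(-19))*(-22) + 8300)*(-4012 - 9550))/711 = 42084*(-1/38258) + ((-76*(-22) + 8300)*(-13562))*(1/711) = -21042/19129 + ((1672 + 8300)*(-13562))*(1/711) = -21042/19129 + (9972*(-13562))*(1/711) = -21042/19129 - 135240264*1/711 = -21042/19129 - 15026696/79 = -287447330102/1511191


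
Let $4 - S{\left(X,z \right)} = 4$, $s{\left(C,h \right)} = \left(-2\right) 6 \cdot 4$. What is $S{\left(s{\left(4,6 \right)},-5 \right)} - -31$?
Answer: $31$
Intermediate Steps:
$s{\left(C,h \right)} = -48$ ($s{\left(C,h \right)} = \left(-12\right) 4 = -48$)
$S{\left(X,z \right)} = 0$ ($S{\left(X,z \right)} = 4 - 4 = 0$)
$S{\left(s{\left(4,6 \right)},-5 \right)} - -31 = 0 - -31 = 0 + 31 = 31$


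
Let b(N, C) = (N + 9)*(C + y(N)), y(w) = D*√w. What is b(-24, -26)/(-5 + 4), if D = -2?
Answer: -390 - 60*I*√6 ≈ -390.0 - 146.97*I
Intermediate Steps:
y(w) = -2*√w
b(N, C) = (9 + N)*(C - 2*√N) (b(N, C) = (N + 9)*(C - 2*√N) = (9 + N)*(C - 2*√N))
b(-24, -26)/(-5 + 4) = (-36*I*√6 - (-96)*I*√6 + 9*(-26) - 26*(-24))/(-5 + 4) = (-36*I*√6 - (-96)*I*√6 - 234 + 624)/(-1) = -(-36*I*√6 + 96*I*√6 - 234 + 624) = -(390 + 60*I*√6) = -390 - 60*I*√6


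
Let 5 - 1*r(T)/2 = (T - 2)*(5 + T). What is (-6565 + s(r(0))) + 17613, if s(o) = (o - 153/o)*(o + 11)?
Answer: 120689/10 ≈ 12069.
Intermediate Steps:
r(T) = 10 - 2*(-2 + T)*(5 + T) (r(T) = 10 - 2*(T - 2)*(5 + T) = 10 - 2*(-2 + T)*(5 + T))
s(o) = (11 + o)*(o - 153/o) (s(o) = (o - 153/o)*(11 + o) = (11 + o)*(o - 153/o))
(-6565 + s(r(0))) + 17613 = (-6565 + (-153 + (30 - 6*0 - 2*0**2)**2 - 1683/(30 - 6*0 - 2*0**2) + 11*(30 - 6*0 - 2*0**2))) + 17613 = (-6565 + (-153 + (30 + 0 - 2*0)**2 - 1683/(30 + 0 - 2*0) + 11*(30 + 0 - 2*0))) + 17613 = (-6565 + (-153 + (30 + 0 + 0)**2 - 1683/(30 + 0 + 0) + 11*(30 + 0 + 0))) + 17613 = (-6565 + (-153 + 30**2 - 1683/30 + 11*30)) + 17613 = (-6565 + (-153 + 900 - 1683*1/30 + 330)) + 17613 = (-6565 + (-153 + 900 - 561/10 + 330)) + 17613 = (-6565 + 10209/10) + 17613 = -55441/10 + 17613 = 120689/10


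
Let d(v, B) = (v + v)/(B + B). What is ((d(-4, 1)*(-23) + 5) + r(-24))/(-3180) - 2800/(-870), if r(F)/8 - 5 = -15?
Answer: 98769/30740 ≈ 3.2130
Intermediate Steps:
r(F) = -80 (r(F) = 40 + 8*(-15) = 40 - 120 = -80)
d(v, B) = v/B (d(v, B) = (2*v)/((2*B)) = (2*v)*(1/(2*B)) = v/B)
((d(-4, 1)*(-23) + 5) + r(-24))/(-3180) - 2800/(-870) = ((-4/1*(-23) + 5) - 80)/(-3180) - 2800/(-870) = ((-4*1*(-23) + 5) - 80)*(-1/3180) - 2800*(-1/870) = ((-4*(-23) + 5) - 80)*(-1/3180) + 280/87 = ((92 + 5) - 80)*(-1/3180) + 280/87 = (97 - 80)*(-1/3180) + 280/87 = 17*(-1/3180) + 280/87 = -17/3180 + 280/87 = 98769/30740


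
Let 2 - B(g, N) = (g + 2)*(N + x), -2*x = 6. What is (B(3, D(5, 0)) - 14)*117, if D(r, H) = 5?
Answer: -2574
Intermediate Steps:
x = -3 (x = -½*6 = -3)
B(g, N) = 2 - (-3 + N)*(2 + g) (B(g, N) = 2 - (g + 2)*(N - 3) = 2 - (2 + g)*(-3 + N) = 2 - (-3 + N)*(2 + g))
(B(3, D(5, 0)) - 14)*117 = ((8 - 2*5 + 3*3 - 1*5*3) - 14)*117 = ((8 - 10 + 9 - 15) - 14)*117 = (-8 - 14)*117 = -22*117 = -2574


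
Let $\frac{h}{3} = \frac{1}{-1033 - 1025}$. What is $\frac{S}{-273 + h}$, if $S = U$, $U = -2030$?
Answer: $\frac{1392580}{187279} \approx 7.4359$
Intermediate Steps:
$S = -2030$
$h = - \frac{1}{686}$ ($h = \frac{3}{-1033 - 1025} = \frac{3}{-2058} = 3 \left(- \frac{1}{2058}\right) = - \frac{1}{686} \approx -0.0014577$)
$\frac{S}{-273 + h} = \frac{1}{-273 - \frac{1}{686}} \left(-2030\right) = \frac{1}{- \frac{187279}{686}} \left(-2030\right) = \left(- \frac{686}{187279}\right) \left(-2030\right) = \frac{1392580}{187279}$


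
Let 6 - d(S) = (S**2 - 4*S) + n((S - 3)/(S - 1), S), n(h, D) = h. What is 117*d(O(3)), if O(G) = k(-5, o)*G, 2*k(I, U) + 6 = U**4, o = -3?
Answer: -1273369383/892 ≈ -1.4275e+6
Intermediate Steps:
k(I, U) = -3 + U**4/2
O(G) = 75*G/2 (O(G) = (-3 + (1/2)*(-3)**4)*G = (-3 + (1/2)*81)*G = (-3 + 81/2)*G = 75*G/2)
d(S) = 6 - S**2 + 4*S - (-3 + S)/(-1 + S) (d(S) = 6 - ((S**2 - 4*S) + (S - 3)/(S - 1)) = 6 - ((S**2 - 4*S) + (-3 + S)/(-1 + S)) = 6 - (S**2 - 4*S + (-3 + S)/(-1 + S)) = 6 + (-S**2 + 4*S - (-3 + S)/(-1 + S)) = 6 - S**2 + 4*S - (-3 + S)/(-1 + S))
117*d(O(3)) = 117*((-3 + (75/2)*3 - ((75/2)*3)**3 + 5*((75/2)*3)**2)/(-1 + (75/2)*3)) = 117*((-3 + 225/2 - (225/2)**3 + 5*(225/2)**2)/(-1 + 225/2)) = 117*((-3 + 225/2 - 1*11390625/8 + 5*(50625/4))/(223/2)) = 117*(2*(-3 + 225/2 - 11390625/8 + 253125/4)/223) = 117*((2/223)*(-10883499/8)) = 117*(-10883499/892) = -1273369383/892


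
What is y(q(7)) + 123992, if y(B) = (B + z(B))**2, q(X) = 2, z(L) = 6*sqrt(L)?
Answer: 124068 + 24*sqrt(2) ≈ 1.2410e+5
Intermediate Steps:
y(B) = (B + 6*sqrt(B))**2
y(q(7)) + 123992 = (2 + 6*sqrt(2))**2 + 123992 = 123992 + (2 + 6*sqrt(2))**2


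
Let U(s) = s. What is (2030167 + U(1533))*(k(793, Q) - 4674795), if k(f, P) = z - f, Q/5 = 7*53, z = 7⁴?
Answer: -9494514027900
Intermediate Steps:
z = 2401
Q = 1855 (Q = 5*(7*53) = 5*371 = 1855)
k(f, P) = 2401 - f
(2030167 + U(1533))*(k(793, Q) - 4674795) = (2030167 + 1533)*((2401 - 1*793) - 4674795) = 2031700*((2401 - 793) - 4674795) = 2031700*(1608 - 4674795) = 2031700*(-4673187) = -9494514027900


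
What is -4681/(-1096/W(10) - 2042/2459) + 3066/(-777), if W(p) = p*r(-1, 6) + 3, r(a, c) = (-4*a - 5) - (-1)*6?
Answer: 22162965079/103721730 ≈ 213.68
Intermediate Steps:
r(a, c) = 1 - 4*a (r(a, c) = (-5 - 4*a) - 1*(-6) = (-5 - 4*a) + 6 = 1 - 4*a)
W(p) = 3 + 5*p (W(p) = p*(1 - 4*(-1)) + 3 = p*(1 + 4) + 3 = p*5 + 3 = 5*p + 3 = 3 + 5*p)
-4681/(-1096/W(10) - 2042/2459) + 3066/(-777) = -4681/(-1096/(3 + 5*10) - 2042/2459) + 3066/(-777) = -4681/(-1096/(3 + 50) - 2042*1/2459) + 3066*(-1/777) = -4681/(-1096/53 - 2042/2459) - 146/37 = -4681/(-2803290/130327) - 146/37 = -4681*(-130327/2803290) - 146/37 = 610060687/2803290 - 146/37 = 22162965079/103721730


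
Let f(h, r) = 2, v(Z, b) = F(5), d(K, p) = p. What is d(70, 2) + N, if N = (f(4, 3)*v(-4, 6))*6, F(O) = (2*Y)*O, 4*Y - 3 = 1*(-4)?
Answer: -28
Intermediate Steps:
Y = -1/4 (Y = 3/4 + (1*(-4))/4 = 3/4 + (1/4)*(-4) = 3/4 - 1 = -1/4 ≈ -0.25000)
F(O) = -O/2 (F(O) = (2*(-1/4))*O = -O/2)
v(Z, b) = -5/2 (v(Z, b) = -1/2*5 = -5/2)
N = -30 (N = (2*(-5/2))*6 = -5*6 = -30)
d(70, 2) + N = 2 - 30 = -28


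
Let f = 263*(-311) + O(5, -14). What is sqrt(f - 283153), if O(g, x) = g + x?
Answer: I*sqrt(364955) ≈ 604.12*I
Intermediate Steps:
f = -81802 (f = 263*(-311) + (5 - 14) = -81793 - 9 = -81802)
sqrt(f - 283153) = sqrt(-81802 - 283153) = sqrt(-364955) = I*sqrt(364955)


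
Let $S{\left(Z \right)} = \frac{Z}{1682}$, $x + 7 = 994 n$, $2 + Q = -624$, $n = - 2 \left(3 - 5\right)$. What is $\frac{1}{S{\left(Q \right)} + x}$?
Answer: $\frac{841}{3337616} \approx 0.00025198$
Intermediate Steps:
$n = 4$ ($n = \left(-2\right) \left(-2\right) = 4$)
$Q = -626$ ($Q = -2 - 624 = -626$)
$x = 3969$ ($x = -7 + 994 \cdot 4 = -7 + 3976 = 3969$)
$S{\left(Z \right)} = \frac{Z}{1682}$ ($S{\left(Z \right)} = Z \frac{1}{1682} = \frac{Z}{1682}$)
$\frac{1}{S{\left(Q \right)} + x} = \frac{1}{\frac{1}{1682} \left(-626\right) + 3969} = \frac{1}{- \frac{313}{841} + 3969} = \frac{1}{\frac{3337616}{841}} = \frac{841}{3337616}$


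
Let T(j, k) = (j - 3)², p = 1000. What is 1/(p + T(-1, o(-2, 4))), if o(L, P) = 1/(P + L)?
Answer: 1/1016 ≈ 0.00098425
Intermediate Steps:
o(L, P) = 1/(L + P)
T(j, k) = (-3 + j)²
1/(p + T(-1, o(-2, 4))) = 1/(1000 + (-3 - 1)²) = 1/(1000 + (-4)²) = 1/(1000 + 16) = 1/1016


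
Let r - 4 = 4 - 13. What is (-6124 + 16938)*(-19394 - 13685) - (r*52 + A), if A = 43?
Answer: -357716089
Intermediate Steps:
r = -5 (r = 4 + (4 - 13) = 4 - 9 = -5)
(-6124 + 16938)*(-19394 - 13685) - (r*52 + A) = (-6124 + 16938)*(-19394 - 13685) - (-5*52 + 43) = 10814*(-33079) - (-260 + 43) = -357716306 - 1*(-217) = -357716306 + 217 = -357716089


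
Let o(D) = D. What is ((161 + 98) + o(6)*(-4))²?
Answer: 55225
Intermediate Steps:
((161 + 98) + o(6)*(-4))² = ((161 + 98) + 6*(-4))² = (259 - 24)² = 235² = 55225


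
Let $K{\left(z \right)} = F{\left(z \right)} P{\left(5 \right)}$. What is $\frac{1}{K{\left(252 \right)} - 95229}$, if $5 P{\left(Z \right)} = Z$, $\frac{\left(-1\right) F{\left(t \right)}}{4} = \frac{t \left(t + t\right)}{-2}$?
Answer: $\frac{1}{158787} \approx 6.2977 \cdot 10^{-6}$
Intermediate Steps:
$F{\left(t \right)} = 4 t^{2}$ ($F{\left(t \right)} = - 4 \frac{t \left(t + t\right)}{-2} = - 4 t 2 t \left(- \frac{1}{2}\right) = - 4 \cdot 2 t^{2} \left(- \frac{1}{2}\right) = - 4 \left(- t^{2}\right) = 4 t^{2}$)
$P{\left(Z \right)} = \frac{Z}{5}$
$K{\left(z \right)} = 4 z^{2}$ ($K{\left(z \right)} = 4 z^{2} \cdot \frac{1}{5} \cdot 5 = 4 z^{2} \cdot 1 = 4 z^{2}$)
$\frac{1}{K{\left(252 \right)} - 95229} = \frac{1}{4 \cdot 252^{2} - 95229} = \frac{1}{4 \cdot 63504 - 95229} = \frac{1}{254016 - 95229} = \frac{1}{158787}$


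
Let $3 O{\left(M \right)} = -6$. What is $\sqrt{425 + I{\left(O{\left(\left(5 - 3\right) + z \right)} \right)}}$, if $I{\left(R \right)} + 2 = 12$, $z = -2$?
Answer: $\sqrt{435} \approx 20.857$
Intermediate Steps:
$O{\left(M \right)} = -2$ ($O{\left(M \right)} = \frac{1}{3} \left(-6\right) = -2$)
$I{\left(R \right)} = 10$ ($I{\left(R \right)} = -2 + 12 = 10$)
$\sqrt{425 + I{\left(O{\left(\left(5 - 3\right) + z \right)} \right)}} = \sqrt{425 + 10} = \sqrt{435}$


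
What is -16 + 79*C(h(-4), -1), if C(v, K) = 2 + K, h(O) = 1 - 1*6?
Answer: 63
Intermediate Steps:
h(O) = -5 (h(O) = 1 - 6 = -5)
-16 + 79*C(h(-4), -1) = -16 + 79*(2 - 1) = -16 + 79*1 = -16 + 79 = 63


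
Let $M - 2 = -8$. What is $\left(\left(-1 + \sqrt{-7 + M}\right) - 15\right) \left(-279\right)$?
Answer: $4464 - 279 i \sqrt{13} \approx 4464.0 - 1005.9 i$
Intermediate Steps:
$M = -6$ ($M = 2 - 8 = -6$)
$\left(\left(-1 + \sqrt{-7 + M}\right) - 15\right) \left(-279\right) = \left(\left(-1 + \sqrt{-7 - 6}\right) - 15\right) \left(-279\right) = \left(\left(-1 + \sqrt{-13}\right) - 15\right) \left(-279\right) = \left(\left(-1 + i \sqrt{13}\right) - 15\right) \left(-279\right) = \left(-16 + i \sqrt{13}\right) \left(-279\right) = 4464 - 279 i \sqrt{13}$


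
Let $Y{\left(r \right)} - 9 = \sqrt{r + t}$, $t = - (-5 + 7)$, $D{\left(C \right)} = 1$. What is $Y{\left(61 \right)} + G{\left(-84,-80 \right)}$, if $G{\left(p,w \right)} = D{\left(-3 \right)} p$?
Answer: $-75 + \sqrt{59} \approx -67.319$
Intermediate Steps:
$t = -2$ ($t = \left(-1\right) 2 = -2$)
$Y{\left(r \right)} = 9 + \sqrt{-2 + r}$ ($Y{\left(r \right)} = 9 + \sqrt{r - 2} = 9 + \sqrt{-2 + r}$)
$G{\left(p,w \right)} = p$ ($G{\left(p,w \right)} = 1 p = p$)
$Y{\left(61 \right)} + G{\left(-84,-80 \right)} = \left(9 + \sqrt{-2 + 61}\right) - 84 = \left(9 + \sqrt{59}\right) - 84 = -75 + \sqrt{59}$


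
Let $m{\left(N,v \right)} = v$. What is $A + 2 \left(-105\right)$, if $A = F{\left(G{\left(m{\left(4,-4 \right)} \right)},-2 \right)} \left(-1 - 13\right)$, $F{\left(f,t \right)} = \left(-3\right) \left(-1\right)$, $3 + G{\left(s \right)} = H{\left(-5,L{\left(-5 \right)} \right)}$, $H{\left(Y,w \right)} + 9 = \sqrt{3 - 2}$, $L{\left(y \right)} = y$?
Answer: $-252$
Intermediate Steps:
$H{\left(Y,w \right)} = -8$ ($H{\left(Y,w \right)} = -9 + \sqrt{3 - 2} = -9 + \sqrt{1} = -9 + 1 = -8$)
$G{\left(s \right)} = -11$ ($G{\left(s \right)} = -3 - 8 = -11$)
$F{\left(f,t \right)} = 3$
$A = -42$ ($A = 3 \left(-1 - 13\right) = 3 \left(-14\right) = -42$)
$A + 2 \left(-105\right) = -42 + 2 \left(-105\right) = -42 - 210 = -252$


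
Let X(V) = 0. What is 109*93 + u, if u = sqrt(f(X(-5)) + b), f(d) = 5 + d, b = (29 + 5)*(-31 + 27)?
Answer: 10137 + I*sqrt(131) ≈ 10137.0 + 11.446*I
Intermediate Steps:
b = -136 (b = 34*(-4) = -136)
u = I*sqrt(131) (u = sqrt((5 + 0) - 136) = sqrt(5 - 136) = sqrt(-131) = I*sqrt(131) ≈ 11.446*I)
109*93 + u = 109*93 + I*sqrt(131) = 10137 + I*sqrt(131)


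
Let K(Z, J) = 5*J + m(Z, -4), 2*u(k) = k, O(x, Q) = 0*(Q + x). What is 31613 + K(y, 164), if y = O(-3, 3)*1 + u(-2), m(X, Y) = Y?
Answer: 32429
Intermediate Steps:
O(x, Q) = 0
u(k) = k/2
y = -1 (y = 0*1 + (½)*(-2) = 0 - 1 = -1)
K(Z, J) = -4 + 5*J (K(Z, J) = 5*J - 4 = -4 + 5*J)
31613 + K(y, 164) = 31613 + (-4 + 5*164) = 31613 + (-4 + 820) = 31613 + 816 = 32429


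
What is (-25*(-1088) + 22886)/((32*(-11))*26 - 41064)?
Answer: -25043/25108 ≈ -0.99741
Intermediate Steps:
(-25*(-1088) + 22886)/((32*(-11))*26 - 41064) = (27200 + 22886)/(-352*26 - 41064) = 50086/(-9152 - 41064) = 50086/(-50216) = 50086*(-1/50216) = -25043/25108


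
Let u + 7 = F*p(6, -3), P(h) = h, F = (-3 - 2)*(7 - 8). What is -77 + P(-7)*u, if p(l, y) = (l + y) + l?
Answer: -343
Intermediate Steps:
p(l, y) = y + 2*l
F = 5 (F = -5*(-1) = 5)
u = 38 (u = -7 + 5*(-3 + 2*6) = -7 + 5*(-3 + 12) = -7 + 5*9 = -7 + 45 = 38)
-77 + P(-7)*u = -77 - 7*38 = -77 - 266 = -343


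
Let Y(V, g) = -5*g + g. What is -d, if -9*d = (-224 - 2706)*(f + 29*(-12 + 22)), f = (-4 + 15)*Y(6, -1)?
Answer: -978620/9 ≈ -1.0874e+5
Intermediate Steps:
Y(V, g) = -4*g
f = 44 (f = (-4 + 15)*(-4*(-1)) = 11*4 = 44)
d = 978620/9 (d = -(-224 - 2706)*(44 + 29*(-12 + 22))/9 = -(-2930)*(44 + 29*10)/9 = -(-2930)*(44 + 290)/9 = -(-2930)*334/9 = -⅑*(-978620) = 978620/9 ≈ 1.0874e+5)
-d = -1*978620/9 = -978620/9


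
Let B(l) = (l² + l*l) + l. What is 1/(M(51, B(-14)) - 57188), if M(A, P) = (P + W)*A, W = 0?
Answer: -1/37910 ≈ -2.6378e-5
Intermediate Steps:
B(l) = l + 2*l² (B(l) = (l² + l²) + l = 2*l² + l = l + 2*l²)
M(A, P) = A*P (M(A, P) = (P + 0)*A = P*A = A*P)
1/(M(51, B(-14)) - 57188) = 1/(51*(-14*(1 + 2*(-14))) - 57188) = 1/(51*(-14*(1 - 28)) - 57188) = 1/(51*(-14*(-27)) - 57188) = 1/(51*378 - 57188) = 1/(19278 - 57188) = 1/(-37910) = -1/37910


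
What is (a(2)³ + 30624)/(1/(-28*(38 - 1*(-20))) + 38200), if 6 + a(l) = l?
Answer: 49629440/62036799 ≈ 0.80000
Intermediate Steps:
a(l) = -6 + l
(a(2)³ + 30624)/(1/(-28*(38 - 1*(-20))) + 38200) = ((-6 + 2)³ + 30624)/(1/(-28*(38 - 1*(-20))) + 38200) = ((-4)³ + 30624)/(1/(-28*(38 + 20)) + 38200) = (-64 + 30624)/(1/(-28*58) + 38200) = 30560/(1/(-1624) + 38200) = 30560/(-1/1624 + 38200) = 30560/(62036799/1624) = 30560*(1624/62036799) = 49629440/62036799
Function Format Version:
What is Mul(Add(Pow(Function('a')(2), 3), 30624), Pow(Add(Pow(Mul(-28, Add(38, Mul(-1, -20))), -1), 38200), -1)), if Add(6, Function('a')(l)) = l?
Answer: Rational(49629440, 62036799) ≈ 0.80000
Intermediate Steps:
Function('a')(l) = Add(-6, l)
Mul(Add(Pow(Function('a')(2), 3), 30624), Pow(Add(Pow(Mul(-28, Add(38, Mul(-1, -20))), -1), 38200), -1)) = Mul(Add(Pow(Add(-6, 2), 3), 30624), Pow(Add(Pow(Mul(-28, Add(38, Mul(-1, -20))), -1), 38200), -1)) = Mul(Add(Pow(-4, 3), 30624), Pow(Add(Pow(Mul(-28, Add(38, 20)), -1), 38200), -1)) = Mul(Add(-64, 30624), Pow(Add(Pow(Mul(-28, 58), -1), 38200), -1)) = Mul(30560, Pow(Add(Pow(-1624, -1), 38200), -1)) = Mul(30560, Pow(Add(Rational(-1, 1624), 38200), -1)) = Mul(30560, Pow(Rational(62036799, 1624), -1)) = Mul(30560, Rational(1624, 62036799)) = Rational(49629440, 62036799)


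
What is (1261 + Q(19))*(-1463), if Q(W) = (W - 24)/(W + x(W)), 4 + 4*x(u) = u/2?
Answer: -300650889/163 ≈ -1.8445e+6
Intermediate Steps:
x(u) = -1 + u/8 (x(u) = -1 + (u/2)/4 = -1 + u/8)
Q(W) = (-24 + W)/(-1 + 9*W/8) (Q(W) = (W - 24)/(W + (-1 + W/8)) = (-24 + W)/(-1 + 9*W/8))
(1261 + Q(19))*(-1463) = (1261 + 8*(-24 + 19)/(-8 + 9*19))*(-1463) = (1261 + 8*(-5)/(-8 + 171))*(-1463) = (1261 + 8*(-5)/163)*(-1463) = (1261 + 8*(1/163)*(-5))*(-1463) = (1261 - 40/163)*(-1463) = (205503/163)*(-1463) = -300650889/163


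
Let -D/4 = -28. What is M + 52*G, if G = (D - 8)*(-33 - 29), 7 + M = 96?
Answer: -335207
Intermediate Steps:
M = 89 (M = -7 + 96 = 89)
D = 112 (D = -4*(-28) = 112)
G = -6448 (G = (112 - 8)*(-33 - 29) = 104*(-62) = -6448)
M + 52*G = 89 + 52*(-6448) = 89 - 335296 = -335207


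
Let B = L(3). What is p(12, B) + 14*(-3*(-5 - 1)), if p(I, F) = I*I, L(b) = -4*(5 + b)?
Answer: 396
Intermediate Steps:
L(b) = -20 - 4*b
B = -32 (B = -20 - 4*3 = -20 - 12 = -32)
p(I, F) = I²
p(12, B) + 14*(-3*(-5 - 1)) = 12² + 14*(-3*(-5 - 1)) = 144 + 14*(-3*(-6)) = 144 + 14*18 = 144 + 252 = 396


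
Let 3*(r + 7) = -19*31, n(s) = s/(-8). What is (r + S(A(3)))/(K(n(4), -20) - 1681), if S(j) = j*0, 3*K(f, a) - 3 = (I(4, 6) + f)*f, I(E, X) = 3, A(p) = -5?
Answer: 488/4033 ≈ 0.12100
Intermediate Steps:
n(s) = -s/8 (n(s) = s*(-1/8) = -s/8)
K(f, a) = 1 + f*(3 + f)/3 (K(f, a) = 1 + ((3 + f)*f)/3 = 1 + (f*(3 + f))/3 = 1 + f*(3 + f)/3)
S(j) = 0
r = -610/3 (r = -7 + (-19*31)/3 = -7 + (1/3)*(-589) = -7 - 589/3 = -610/3 ≈ -203.33)
(r + S(A(3)))/(K(n(4), -20) - 1681) = (-610/3 + 0)/((1 - 1/8*4 + (-1/8*4)**2/3) - 1681) = -610/(3*((1 - 1/2 + (-1/2)**2/3) - 1681)) = -610/(3*((1 - 1/2 + (1/3)*(1/4)) - 1681)) = -610/(3*((1 - 1/2 + 1/12) - 1681)) = -610/(3*(7/12 - 1681)) = -610/(3*(-20165/12)) = -610/3*(-12/20165) = 488/4033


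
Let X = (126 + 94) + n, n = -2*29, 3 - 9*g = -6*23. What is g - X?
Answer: -439/3 ≈ -146.33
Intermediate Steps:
g = 47/3 (g = 1/3 - (-2)*23/3 = 1/3 - 1/9*(-138) = 1/3 + 46/3 = 47/3 ≈ 15.667)
n = -58
X = 162 (X = (126 + 94) - 58 = 220 - 58 = 162)
g - X = 47/3 - 1*162 = 47/3 - 162 = -439/3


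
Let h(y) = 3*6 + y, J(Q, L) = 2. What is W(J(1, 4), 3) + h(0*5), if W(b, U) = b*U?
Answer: 24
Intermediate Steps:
h(y) = 18 + y
W(b, U) = U*b
W(J(1, 4), 3) + h(0*5) = 3*2 + (18 + 0*5) = 6 + (18 + 0) = 6 + 18 = 24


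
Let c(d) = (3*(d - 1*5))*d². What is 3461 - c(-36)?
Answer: 162869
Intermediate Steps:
c(d) = d²*(-15 + 3*d) (c(d) = (3*(d - 5))*d² = (3*(-5 + d))*d² = (-15 + 3*d)*d² = d²*(-15 + 3*d))
3461 - c(-36) = 3461 - 3*(-36)²*(-5 - 36) = 3461 - 3*1296*(-41) = 3461 - 1*(-159408) = 3461 + 159408 = 162869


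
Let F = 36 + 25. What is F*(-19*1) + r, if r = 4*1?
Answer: -1155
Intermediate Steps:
r = 4
F = 61
F*(-19*1) + r = 61*(-19*1) + 4 = 61*(-19) + 4 = -1159 + 4 = -1155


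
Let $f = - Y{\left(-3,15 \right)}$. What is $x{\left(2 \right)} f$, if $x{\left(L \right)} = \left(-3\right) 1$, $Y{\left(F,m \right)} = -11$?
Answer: $-33$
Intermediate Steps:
$x{\left(L \right)} = -3$
$f = 11$ ($f = \left(-1\right) \left(-11\right) = 11$)
$x{\left(2 \right)} f = \left(-3\right) 11 = -33$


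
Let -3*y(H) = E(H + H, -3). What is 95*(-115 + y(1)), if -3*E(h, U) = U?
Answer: -32870/3 ≈ -10957.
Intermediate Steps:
E(h, U) = -U/3
y(H) = -⅓ (y(H) = -(-1)*(-3)/9 = -⅓*1 = -⅓)
95*(-115 + y(1)) = 95*(-115 - ⅓) = 95*(-346/3) = -32870/3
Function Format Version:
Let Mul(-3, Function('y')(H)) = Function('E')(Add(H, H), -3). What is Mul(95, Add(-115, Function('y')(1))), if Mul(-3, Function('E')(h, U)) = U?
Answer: Rational(-32870, 3) ≈ -10957.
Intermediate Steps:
Function('E')(h, U) = Mul(Rational(-1, 3), U)
Function('y')(H) = Rational(-1, 3) (Function('y')(H) = Mul(Rational(-1, 3), Mul(Rational(-1, 3), -3)) = Mul(Rational(-1, 3), 1) = Rational(-1, 3))
Mul(95, Add(-115, Function('y')(1))) = Mul(95, Add(-115, Rational(-1, 3))) = Mul(95, Rational(-346, 3)) = Rational(-32870, 3)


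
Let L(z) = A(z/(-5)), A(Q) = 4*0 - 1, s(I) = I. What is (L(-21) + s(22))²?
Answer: 441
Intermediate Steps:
A(Q) = -1 (A(Q) = 0 - 1 = -1)
L(z) = -1
(L(-21) + s(22))² = (-1 + 22)² = 21² = 441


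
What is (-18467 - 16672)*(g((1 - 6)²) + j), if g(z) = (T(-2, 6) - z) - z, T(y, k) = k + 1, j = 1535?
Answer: -52427388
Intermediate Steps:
T(y, k) = 1 + k
g(z) = 7 - 2*z (g(z) = ((1 + 6) - z) - z = (7 - z) - z = 7 - 2*z)
(-18467 - 16672)*(g((1 - 6)²) + j) = (-18467 - 16672)*((7 - 2*(1 - 6)²) + 1535) = -35139*((7 - 2*(-5)²) + 1535) = -35139*((7 - 2*25) + 1535) = -35139*((7 - 50) + 1535) = -35139*(-43 + 1535) = -35139*1492 = -52427388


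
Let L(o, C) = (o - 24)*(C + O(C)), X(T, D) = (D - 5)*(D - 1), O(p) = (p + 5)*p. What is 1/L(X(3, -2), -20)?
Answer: -1/840 ≈ -0.0011905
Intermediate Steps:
O(p) = p*(5 + p) (O(p) = (5 + p)*p = p*(5 + p))
X(T, D) = (-1 + D)*(-5 + D) (X(T, D) = (-5 + D)*(-1 + D) = (-1 + D)*(-5 + D))
L(o, C) = (-24 + o)*(C + C*(5 + C)) (L(o, C) = (o - 24)*(C + C*(5 + C)) = (-24 + o)*(C + C*(5 + C)))
1/L(X(3, -2), -20) = 1/(-20*(-144 + (5 + (-2)**2 - 6*(-2)) - 24*(-20) + (5 + (-2)**2 - 6*(-2))*(5 - 20))) = 1/(-20*(-144 + (5 + 4 + 12) + 480 + (5 + 4 + 12)*(-15))) = 1/(-20*(-144 + 21 + 480 + 21*(-15))) = 1/(-20*(-144 + 21 + 480 - 315)) = 1/(-20*42) = 1/(-840) = -1/840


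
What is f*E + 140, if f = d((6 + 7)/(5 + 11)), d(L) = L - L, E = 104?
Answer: 140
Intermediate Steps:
d(L) = 0
f = 0
f*E + 140 = 0*104 + 140 = 0 + 140 = 140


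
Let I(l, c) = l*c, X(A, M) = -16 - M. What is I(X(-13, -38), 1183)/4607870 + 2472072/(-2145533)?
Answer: -5667573382391/4943168572355 ≈ -1.1465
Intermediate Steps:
I(l, c) = c*l
I(X(-13, -38), 1183)/4607870 + 2472072/(-2145533) = (1183*(-16 - 1*(-38)))/4607870 + 2472072/(-2145533) = (1183*(-16 + 38))*(1/4607870) + 2472072*(-1/2145533) = (1183*22)*(1/4607870) - 2472072/2145533 = 26026*(1/4607870) - 2472072/2145533 = 13013/2303935 - 2472072/2145533 = -5667573382391/4943168572355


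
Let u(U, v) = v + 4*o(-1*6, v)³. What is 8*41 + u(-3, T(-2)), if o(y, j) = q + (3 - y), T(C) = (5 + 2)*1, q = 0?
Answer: 3251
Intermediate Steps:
T(C) = 7 (T(C) = 7*1 = 7)
o(y, j) = 3 - y (o(y, j) = 0 + (3 - y) = 3 - y)
u(U, v) = 2916 + v (u(U, v) = v + 4*(3 - (-1)*6)³ = v + 4*(3 - 1*(-6))³ = v + 4*(3 + 6)³ = v + 4*9³ = v + 4*729 = v + 2916 = 2916 + v)
8*41 + u(-3, T(-2)) = 8*41 + (2916 + 7) = 328 + 2923 = 3251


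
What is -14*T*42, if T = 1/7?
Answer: -84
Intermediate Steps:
T = ⅐ ≈ 0.14286
-14*T*42 = -14*⅐*42 = -2*42 = -84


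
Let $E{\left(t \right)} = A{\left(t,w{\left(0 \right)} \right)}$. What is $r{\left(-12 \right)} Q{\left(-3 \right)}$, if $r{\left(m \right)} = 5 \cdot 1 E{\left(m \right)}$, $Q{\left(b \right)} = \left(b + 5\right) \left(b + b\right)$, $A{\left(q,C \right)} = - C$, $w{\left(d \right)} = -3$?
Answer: $-180$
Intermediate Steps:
$E{\left(t \right)} = 3$ ($E{\left(t \right)} = \left(-1\right) \left(-3\right) = 3$)
$Q{\left(b \right)} = 2 b \left(5 + b\right)$ ($Q{\left(b \right)} = \left(5 + b\right) 2 b = 2 b \left(5 + b\right)$)
$r{\left(m \right)} = 15$ ($r{\left(m \right)} = 5 \cdot 1 \cdot 3 = 5 \cdot 3 = 15$)
$r{\left(-12 \right)} Q{\left(-3 \right)} = 15 \cdot 2 \left(-3\right) \left(5 - 3\right) = 15 \cdot 2 \left(-3\right) 2 = 15 \left(-12\right) = -180$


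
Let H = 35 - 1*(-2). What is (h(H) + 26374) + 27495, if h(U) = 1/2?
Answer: 107739/2 ≈ 53870.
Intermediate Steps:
H = 37 (H = 35 + 2 = 37)
h(U) = ½
(h(H) + 26374) + 27495 = (½ + 26374) + 27495 = 52749/2 + 27495 = 107739/2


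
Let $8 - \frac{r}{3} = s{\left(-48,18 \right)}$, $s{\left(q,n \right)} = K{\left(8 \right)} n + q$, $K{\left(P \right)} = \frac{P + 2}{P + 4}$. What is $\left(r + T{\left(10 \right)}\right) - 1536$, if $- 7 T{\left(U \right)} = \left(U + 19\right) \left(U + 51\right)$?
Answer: $- \frac{11660}{7} \approx -1665.7$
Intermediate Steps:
$K{\left(P \right)} = \frac{2 + P}{4 + P}$
$s{\left(q,n \right)} = q + \frac{5 n}{6}$ ($s{\left(q,n \right)} = \frac{2 + 8}{4 + 8} n + q = \frac{1}{12} \cdot 10 n + q = \frac{5 n}{6} + q = q + \frac{5 n}{6}$)
$r = 123$ ($r = 24 - 3 \left(-48 + \frac{5}{6} \cdot 18\right) = 24 - 3 \left(-48 + 15\right) = 24 - -99 = 24 + 99 = 123$)
$T{\left(U \right)} = - \frac{\left(19 + U\right) \left(51 + U\right)}{7}$ ($T{\left(U \right)} = - \frac{\left(U + 19\right) \left(U + 51\right)}{7} = - \frac{\left(19 + U\right) \left(51 + U\right)}{7}$)
$\left(r + T{\left(10 \right)}\right) - 1536 = \left(123 - \left(\frac{1669}{7} + \frac{100}{7}\right)\right) - 1536 = \left(123 - \frac{1769}{7}\right) - 1536 = - \frac{908}{7} - 1536 = - \frac{11660}{7}$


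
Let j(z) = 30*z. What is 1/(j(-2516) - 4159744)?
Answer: -1/4235224 ≈ -2.3612e-7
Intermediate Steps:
1/(j(-2516) - 4159744) = 1/(30*(-2516) - 4159744) = 1/(-75480 - 4159744) = 1/(-4235224) = -1/4235224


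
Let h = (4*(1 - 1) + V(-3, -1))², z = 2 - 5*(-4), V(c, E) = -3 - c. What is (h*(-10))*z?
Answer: 0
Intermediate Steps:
z = 22 (z = 2 + 20 = 22)
h = 0 (h = (4*(1 - 1) + (-3 - 1*(-3)))² = (4*0 + (-3 + 3))² = (0 + 0)² = 0² = 0)
(h*(-10))*z = (0*(-10))*22 = 0*22 = 0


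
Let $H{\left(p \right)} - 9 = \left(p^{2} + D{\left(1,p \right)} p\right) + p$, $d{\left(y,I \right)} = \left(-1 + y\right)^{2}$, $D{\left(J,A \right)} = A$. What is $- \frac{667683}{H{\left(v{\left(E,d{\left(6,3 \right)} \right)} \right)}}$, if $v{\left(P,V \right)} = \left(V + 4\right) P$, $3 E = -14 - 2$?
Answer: $- \frac{6009147}{429281} \approx -13.998$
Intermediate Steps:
$E = - \frac{16}{3}$ ($E = \frac{-14 - 2}{3} = \frac{1}{3} \left(-16\right) = - \frac{16}{3} \approx -5.3333$)
$v{\left(P,V \right)} = P \left(4 + V\right)$ ($v{\left(P,V \right)} = \left(4 + V\right) P = P \left(4 + V\right)$)
$H{\left(p \right)} = 9 + p + 2 p^{2}$ ($H{\left(p \right)} = 9 + \left(\left(p^{2} + p p\right) + p\right) = 9 + \left(\left(p^{2} + p^{2}\right) + p\right) = 9 + \left(2 p^{2} + p\right) = 9 + \left(p + 2 p^{2}\right) = 9 + p + 2 p^{2}$)
$- \frac{667683}{H{\left(v{\left(E,d{\left(6,3 \right)} \right)} \right)}} = - \frac{667683}{9 - \frac{16 \left(4 + \left(-1 + 6\right)^{2}\right)}{3} + 2 \left(- \frac{16 \left(4 + \left(-1 + 6\right)^{2}\right)}{3}\right)^{2}} = - \frac{667683}{9 - \frac{16 \left(4 + 5^{2}\right)}{3} + 2 \left(- \frac{16 \left(4 + 5^{2}\right)}{3}\right)^{2}} = - \frac{667683}{9 - \frac{16 \left(4 + 25\right)}{3} + 2 \left(- \frac{16 \left(4 + 25\right)}{3}\right)^{2}} = - \frac{667683}{9 - \frac{464}{3} + 2 \left(\left(- \frac{16}{3}\right) 29\right)^{2}} = - \frac{667683}{9 - \frac{464}{3} + 2 \left(- \frac{464}{3}\right)^{2}} = - \frac{667683}{9 - \frac{464}{3} + 2 \cdot \frac{215296}{9}} = - \frac{667683}{9 - \frac{464}{3} + \frac{430592}{9}} = - \frac{667683}{\frac{429281}{9}} = \left(-667683\right) \frac{9}{429281} = - \frac{6009147}{429281}$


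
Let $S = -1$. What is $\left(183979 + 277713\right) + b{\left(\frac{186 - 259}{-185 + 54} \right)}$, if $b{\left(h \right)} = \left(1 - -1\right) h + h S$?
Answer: $\frac{60481725}{131} \approx 4.6169 \cdot 10^{5}$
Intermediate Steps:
$b{\left(h \right)} = h$ ($b{\left(h \right)} = \left(1 - -1\right) h + h \left(-1\right) = \left(1 + 1\right) h - h = 2 h - h = h$)
$\left(183979 + 277713\right) + b{\left(\frac{186 - 259}{-185 + 54} \right)} = \left(183979 + 277713\right) + \frac{186 - 259}{-185 + 54} = 461692 - \frac{73}{-131} = 461692 - - \frac{73}{131} = 461692 + \frac{73}{131} = \frac{60481725}{131}$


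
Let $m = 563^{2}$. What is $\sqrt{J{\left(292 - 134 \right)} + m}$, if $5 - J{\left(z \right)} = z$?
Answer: $4 \sqrt{19801} \approx 562.86$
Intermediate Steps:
$J{\left(z \right)} = 5 - z$
$m = 316969$
$\sqrt{J{\left(292 - 134 \right)} + m} = \sqrt{\left(5 - \left(292 - 134\right)\right) + 316969} = \sqrt{\left(5 - 158\right) + 316969} = \sqrt{-153 + 316969} = \sqrt{316816} = 4 \sqrt{19801}$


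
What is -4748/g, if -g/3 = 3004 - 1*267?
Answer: 4748/8211 ≈ 0.57825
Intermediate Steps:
g = -8211 (g = -3*(3004 - 1*267) = -3*(3004 - 267) = -3*2737 = -8211)
-4748/g = -4748/(-8211) = -4748*(-1/8211) = 4748/8211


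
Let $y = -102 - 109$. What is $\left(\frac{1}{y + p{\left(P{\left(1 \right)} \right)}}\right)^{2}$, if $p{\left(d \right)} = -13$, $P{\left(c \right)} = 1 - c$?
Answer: $\frac{1}{50176} \approx 1.993 \cdot 10^{-5}$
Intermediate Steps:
$y = -211$ ($y = -102 - 109 = -211$)
$\left(\frac{1}{y + p{\left(P{\left(1 \right)} \right)}}\right)^{2} = \left(\frac{1}{-211 - 13}\right)^{2} = \left(\frac{1}{-224}\right)^{2} = \left(- \frac{1}{224}\right)^{2} = \frac{1}{50176}$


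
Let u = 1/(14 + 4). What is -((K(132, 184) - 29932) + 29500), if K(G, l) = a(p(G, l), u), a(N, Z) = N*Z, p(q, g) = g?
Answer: 3796/9 ≈ 421.78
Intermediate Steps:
u = 1/18 ≈ 0.055556
K(G, l) = l/18 (K(G, l) = l*(1/18) = l/18)
-((K(132, 184) - 29932) + 29500) = -(((1/18)*184 - 29932) + 29500) = -((92/9 - 29932) + 29500) = -(-269296/9 + 29500) = -1*(-3796/9) = 3796/9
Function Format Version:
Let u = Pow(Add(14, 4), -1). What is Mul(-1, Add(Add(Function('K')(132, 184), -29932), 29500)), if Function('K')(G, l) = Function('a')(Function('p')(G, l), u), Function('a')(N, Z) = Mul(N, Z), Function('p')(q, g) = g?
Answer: Rational(3796, 9) ≈ 421.78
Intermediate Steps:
u = Rational(1, 18) (u = Pow(18, -1) = Rational(1, 18) ≈ 0.055556)
Function('K')(G, l) = Mul(Rational(1, 18), l) (Function('K')(G, l) = Mul(l, Rational(1, 18)) = Mul(Rational(1, 18), l))
Mul(-1, Add(Add(Function('K')(132, 184), -29932), 29500)) = Mul(-1, Add(Add(Mul(Rational(1, 18), 184), -29932), 29500)) = Mul(-1, Add(Add(Rational(92, 9), -29932), 29500)) = Mul(-1, Add(Rational(-269296, 9), 29500)) = Mul(-1, Rational(-3796, 9)) = Rational(3796, 9)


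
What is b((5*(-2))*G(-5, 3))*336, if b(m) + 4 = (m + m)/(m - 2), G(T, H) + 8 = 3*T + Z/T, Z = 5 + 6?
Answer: -83328/125 ≈ -666.62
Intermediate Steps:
Z = 11
G(T, H) = -8 + 3*T + 11/T (G(T, H) = -8 + (3*T + 11/T) = -8 + 3*T + 11/T)
b(m) = -4 + 2*m/(-2 + m) (b(m) = -4 + (m + m)/(m - 2) = -4 + (2*m)/(-2 + m) = -4 + 2*m/(-2 + m))
b((5*(-2))*G(-5, 3))*336 = (2*(4 - 5*(-2)*(-8 + 3*(-5) + 11/(-5)))/(-2 + (5*(-2))*(-8 + 3*(-5) + 11/(-5))))*336 = (2*(4 - (-10)*(-8 - 15 + 11*(-⅕)))/(-2 - 10*(-8 - 15 + 11*(-⅕))))*336 = (2*(4 - (-10)*(-8 - 15 - 11/5))/(-2 - 10*(-8 - 15 - 11/5)))*336 = (2*(4 - (-10)*(-126)/5)/(-2 - 10*(-126/5)))*336 = (2*(4 - 1*252)/(-2 + 252))*336 = (2*(4 - 252)/250)*336 = (2*(1/250)*(-248))*336 = -248/125*336 = -83328/125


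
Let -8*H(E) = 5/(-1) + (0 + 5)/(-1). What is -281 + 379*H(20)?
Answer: 771/4 ≈ 192.75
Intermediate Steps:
H(E) = 5/4 (H(E) = -(5/(-1) + (0 + 5)/(-1))/8 = -(5*(-1) + 5*(-1))/8 = -(-5 - 5)/8 = -⅛*(-10) = 5/4)
-281 + 379*H(20) = -281 + 379*(5/4) = -281 + 1895/4 = 771/4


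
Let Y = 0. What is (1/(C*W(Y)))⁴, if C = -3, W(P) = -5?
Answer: 1/50625 ≈ 1.9753e-5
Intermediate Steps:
(1/(C*W(Y)))⁴ = (1/(-3*(-5)))⁴ = (1/15)⁴ = 1/50625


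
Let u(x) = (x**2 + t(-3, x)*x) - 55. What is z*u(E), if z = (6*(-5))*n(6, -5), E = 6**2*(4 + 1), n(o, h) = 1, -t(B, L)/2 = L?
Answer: 973650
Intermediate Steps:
t(B, L) = -2*L
E = 180 (E = 36*5 = 180)
z = -30 (z = (6*(-5))*1 = -30*1 = -30)
u(x) = -55 - x**2 (u(x) = (x**2 + (-2*x)*x) - 55 = (x**2 - 2*x**2) - 55 = -x**2 - 55 = -55 - x**2)
z*u(E) = -30*(-55 - 1*180**2) = -30*(-55 - 1*32400) = -30*(-55 - 32400) = -30*(-32455) = 973650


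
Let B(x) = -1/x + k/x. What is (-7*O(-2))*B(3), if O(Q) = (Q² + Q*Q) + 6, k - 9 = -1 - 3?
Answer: -392/3 ≈ -130.67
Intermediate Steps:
k = 5 (k = 9 + (-1 - 3) = 9 - 4 = 5)
O(Q) = 6 + 2*Q² (O(Q) = (Q² + Q²) + 6 = 2*Q² + 6 = 6 + 2*Q²)
B(x) = 4/x (B(x) = -1/x + 5/x = 4/x)
(-7*O(-2))*B(3) = (-7*(6 + 2*(-2)²))*(4/3) = (-7*(6 + 2*4))*(4*(⅓)) = -7*(6 + 8)*(4/3) = -7*14*(4/3) = -98*4/3 = -392/3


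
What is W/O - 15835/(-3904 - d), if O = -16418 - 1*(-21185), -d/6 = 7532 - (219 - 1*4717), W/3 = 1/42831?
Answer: -1077705629989/4646759346684 ≈ -0.23193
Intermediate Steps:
W = 1/14277 (W = 3/42831 = 3*(1/42831) = 1/14277 ≈ 7.0043e-5)
d = -72180 (d = -6*(7532 - (219 - 1*4717)) = -6*(7532 - (219 - 4717)) = -6*(7532 - 1*(-4498)) = -6*(7532 + 4498) = -6*12030 = -72180)
O = 4767 (O = -16418 + 21185 = 4767)
W/O - 15835/(-3904 - d) = (1/14277)/4767 - 15835/(-3904 - 1*(-72180)) = (1/14277)*(1/4767) - 15835/(-3904 + 72180) = 1/68058459 - 15835/68276 = -1077705629989/4646759346684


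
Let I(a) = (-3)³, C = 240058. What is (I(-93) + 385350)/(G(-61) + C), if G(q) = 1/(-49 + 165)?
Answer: 14899156/9282243 ≈ 1.6051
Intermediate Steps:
G(q) = 1/116
I(a) = -27
(I(-93) + 385350)/(G(-61) + C) = (-27 + 385350)/(1/116 + 240058) = 385323/(27846729/116) = 385323*(116/27846729) = 14899156/9282243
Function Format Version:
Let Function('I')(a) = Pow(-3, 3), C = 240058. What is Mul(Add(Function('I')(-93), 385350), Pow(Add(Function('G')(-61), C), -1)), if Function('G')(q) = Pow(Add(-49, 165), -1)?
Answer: Rational(14899156, 9282243) ≈ 1.6051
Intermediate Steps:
Function('G')(q) = Rational(1, 116) (Function('G')(q) = Pow(116, -1) = Rational(1, 116))
Function('I')(a) = -27
Mul(Add(Function('I')(-93), 385350), Pow(Add(Function('G')(-61), C), -1)) = Mul(Add(-27, 385350), Pow(Add(Rational(1, 116), 240058), -1)) = Mul(385323, Pow(Rational(27846729, 116), -1)) = Mul(385323, Rational(116, 27846729)) = Rational(14899156, 9282243)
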